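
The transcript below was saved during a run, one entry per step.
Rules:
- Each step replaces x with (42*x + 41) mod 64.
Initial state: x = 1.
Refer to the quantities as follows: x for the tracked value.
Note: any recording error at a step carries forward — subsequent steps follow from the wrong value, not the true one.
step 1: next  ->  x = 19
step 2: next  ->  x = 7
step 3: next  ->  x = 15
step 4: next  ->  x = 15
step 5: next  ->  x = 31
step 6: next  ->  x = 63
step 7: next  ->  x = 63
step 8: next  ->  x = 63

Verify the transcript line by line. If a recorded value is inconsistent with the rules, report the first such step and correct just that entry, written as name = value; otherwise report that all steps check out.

Step 1: x = (42*1 + 41) mod 64 = 19 — agrees with the transcript.
Step 2: x = (42*19 + 41) mod 64 = 7 — exactly as logged.
Step 3: x = (42*7 + 41) mod 64 = 15 — in agreement.
Step 4: x = (42*15 + 41) mod 64 = 31 — the recorded entry deviates here.
The audit stops at step 4: the recorded entry is wrong and should be x = 31.

step 4, x = 31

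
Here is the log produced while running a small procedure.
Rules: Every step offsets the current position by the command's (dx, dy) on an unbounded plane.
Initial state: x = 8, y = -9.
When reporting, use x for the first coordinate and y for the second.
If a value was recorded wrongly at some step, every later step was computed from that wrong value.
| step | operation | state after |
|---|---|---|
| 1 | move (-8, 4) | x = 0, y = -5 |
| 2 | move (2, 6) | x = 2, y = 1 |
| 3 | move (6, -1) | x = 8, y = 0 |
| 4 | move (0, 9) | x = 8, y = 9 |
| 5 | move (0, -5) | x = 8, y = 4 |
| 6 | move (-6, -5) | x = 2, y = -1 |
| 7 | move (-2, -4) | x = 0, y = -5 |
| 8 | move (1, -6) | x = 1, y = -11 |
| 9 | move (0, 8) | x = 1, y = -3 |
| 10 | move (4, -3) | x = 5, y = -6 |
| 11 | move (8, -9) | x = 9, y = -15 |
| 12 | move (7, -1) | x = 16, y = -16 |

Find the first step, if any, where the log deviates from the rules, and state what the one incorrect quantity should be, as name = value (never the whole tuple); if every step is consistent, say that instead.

step 11, x = 13

Recomputing the run from the initial state:
step 1: x = 0, y = -5
step 2: x = 2, y = 1
step 3: x = 8, y = 0
step 4: x = 8, y = 9
step 5: x = 8, y = 4
step 6: x = 2, y = -1
step 7: x = 0, y = -5
step 8: x = 1, y = -11
step 9: x = 1, y = -3
step 10: x = 5, y = -6
step 11: x = 13, y = -15
step 12: x = 20, y = -16
The first disagreement with the log is at step 11, where the value should be x = 13.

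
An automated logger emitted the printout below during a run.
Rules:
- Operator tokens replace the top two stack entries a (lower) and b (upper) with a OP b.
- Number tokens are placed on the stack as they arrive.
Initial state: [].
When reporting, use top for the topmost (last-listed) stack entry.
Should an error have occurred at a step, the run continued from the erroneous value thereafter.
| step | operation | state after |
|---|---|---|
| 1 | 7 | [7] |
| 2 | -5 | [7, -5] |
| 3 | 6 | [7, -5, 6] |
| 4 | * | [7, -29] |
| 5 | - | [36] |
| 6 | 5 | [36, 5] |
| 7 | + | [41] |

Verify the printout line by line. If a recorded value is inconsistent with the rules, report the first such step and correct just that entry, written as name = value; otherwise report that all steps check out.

step 4, top = -30

Recomputing the run from the initial state:
step 1: [7]
step 2: [7, -5]
step 3: [7, -5, 6]
step 4: [7, -30]
step 5: [37]
step 6: [37, 5]
step 7: [42]
The first disagreement with the printout is at step 4, where the value should be top = -30.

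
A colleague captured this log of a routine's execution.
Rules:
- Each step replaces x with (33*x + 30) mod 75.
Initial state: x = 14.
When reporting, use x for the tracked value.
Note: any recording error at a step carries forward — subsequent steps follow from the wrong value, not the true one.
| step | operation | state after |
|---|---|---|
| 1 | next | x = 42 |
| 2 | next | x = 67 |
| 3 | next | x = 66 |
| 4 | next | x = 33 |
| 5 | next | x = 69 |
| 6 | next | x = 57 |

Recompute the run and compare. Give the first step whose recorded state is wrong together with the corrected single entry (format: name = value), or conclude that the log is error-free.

Step 1: x = (33*14 + 30) mod 75 = 42 — same as recorded.
Step 2: x = (33*42 + 30) mod 75 = 66 — the entry is off here.
Step 2 is the first one off; corrected, x = 66.

step 2, x = 66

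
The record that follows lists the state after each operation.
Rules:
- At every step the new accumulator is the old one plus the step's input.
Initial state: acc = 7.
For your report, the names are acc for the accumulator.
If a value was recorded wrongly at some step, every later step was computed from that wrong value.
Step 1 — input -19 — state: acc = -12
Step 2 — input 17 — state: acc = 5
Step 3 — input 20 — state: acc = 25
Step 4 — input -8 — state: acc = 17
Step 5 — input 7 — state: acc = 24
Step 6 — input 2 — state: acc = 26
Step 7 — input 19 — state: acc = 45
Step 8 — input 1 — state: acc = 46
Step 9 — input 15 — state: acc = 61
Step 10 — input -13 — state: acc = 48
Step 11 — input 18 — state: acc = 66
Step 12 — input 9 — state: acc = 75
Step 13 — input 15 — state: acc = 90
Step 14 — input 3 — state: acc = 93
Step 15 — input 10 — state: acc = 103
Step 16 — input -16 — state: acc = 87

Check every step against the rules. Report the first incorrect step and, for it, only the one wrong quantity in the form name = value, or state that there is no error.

no error

Recomputing the run from the initial state:
step 1: acc = -12
step 2: acc = 5
step 3: acc = 25
step 4: acc = 17
step 5: acc = 24
step 6: acc = 26
step 7: acc = 45
step 8: acc = 46
step 9: acc = 61
step 10: acc = 48
step 11: acc = 66
step 12: acc = 75
step 13: acc = 90
step 14: acc = 93
step 15: acc = 103
step 16: acc = 87
This matches the record at every step.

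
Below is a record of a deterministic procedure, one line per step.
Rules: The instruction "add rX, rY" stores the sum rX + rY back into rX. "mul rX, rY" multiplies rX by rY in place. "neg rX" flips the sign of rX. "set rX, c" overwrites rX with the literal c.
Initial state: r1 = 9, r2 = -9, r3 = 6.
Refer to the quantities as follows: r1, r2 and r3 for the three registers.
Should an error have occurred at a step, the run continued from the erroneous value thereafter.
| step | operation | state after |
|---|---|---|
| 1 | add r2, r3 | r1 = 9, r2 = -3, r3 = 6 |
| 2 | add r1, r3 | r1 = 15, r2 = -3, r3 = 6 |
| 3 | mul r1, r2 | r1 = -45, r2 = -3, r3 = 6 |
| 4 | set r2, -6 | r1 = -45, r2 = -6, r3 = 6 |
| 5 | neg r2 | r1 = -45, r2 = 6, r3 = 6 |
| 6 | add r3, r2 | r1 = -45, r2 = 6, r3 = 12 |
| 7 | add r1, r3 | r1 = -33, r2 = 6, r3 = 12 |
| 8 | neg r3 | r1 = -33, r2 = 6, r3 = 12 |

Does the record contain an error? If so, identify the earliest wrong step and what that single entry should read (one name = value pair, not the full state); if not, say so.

step 8, r3 = -12

Recomputing the run from the initial state:
step 1: r1 = 9, r2 = -3, r3 = 6
step 2: r1 = 15, r2 = -3, r3 = 6
step 3: r1 = -45, r2 = -3, r3 = 6
step 4: r1 = -45, r2 = -6, r3 = 6
step 5: r1 = -45, r2 = 6, r3 = 6
step 6: r1 = -45, r2 = 6, r3 = 12
step 7: r1 = -33, r2 = 6, r3 = 12
step 8: r1 = -33, r2 = 6, r3 = -12
The first disagreement with the record is at step 8, where the value should be r3 = -12.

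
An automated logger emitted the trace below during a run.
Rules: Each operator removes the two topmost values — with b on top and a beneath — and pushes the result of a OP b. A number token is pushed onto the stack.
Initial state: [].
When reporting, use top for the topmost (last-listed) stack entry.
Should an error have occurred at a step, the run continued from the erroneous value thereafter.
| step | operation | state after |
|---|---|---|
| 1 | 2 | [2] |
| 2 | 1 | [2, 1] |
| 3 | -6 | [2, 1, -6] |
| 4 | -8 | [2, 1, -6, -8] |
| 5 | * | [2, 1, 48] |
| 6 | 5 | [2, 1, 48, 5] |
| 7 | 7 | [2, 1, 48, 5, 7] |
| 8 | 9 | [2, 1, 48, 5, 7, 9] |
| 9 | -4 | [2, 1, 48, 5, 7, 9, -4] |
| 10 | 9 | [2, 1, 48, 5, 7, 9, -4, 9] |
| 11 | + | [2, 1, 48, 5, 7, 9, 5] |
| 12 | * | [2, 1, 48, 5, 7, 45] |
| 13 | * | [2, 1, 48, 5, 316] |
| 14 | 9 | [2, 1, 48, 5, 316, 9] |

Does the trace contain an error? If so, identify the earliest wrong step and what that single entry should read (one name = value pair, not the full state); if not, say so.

step 1: push 2: top = 2 -> same as recorded
step 2: push 1: top = 1 -> matches
step 3: push -6: top = -6 -> confirmed correct
step 4: push -8: top = -8 -> matches
step 5: -6 * -8 = 48 -> exactly as logged
step 6: push 5: top = 5 -> verified
step 7: push 7: top = 7 -> exactly as logged
step 8: push 9: top = 9 -> matches
step 9: push -4: top = -4 -> matches
step 10: push 9: top = 9 -> confirmed correct
step 11: -4 + 9 = 5 -> checks out
step 12: 9 * 5 = 45 -> exactly as logged
step 13: 7 * 45 = 315 -> a discrepancy with the trace
That makes step 13 the first incorrect line — top = 315 is what it should show.

step 13, top = 315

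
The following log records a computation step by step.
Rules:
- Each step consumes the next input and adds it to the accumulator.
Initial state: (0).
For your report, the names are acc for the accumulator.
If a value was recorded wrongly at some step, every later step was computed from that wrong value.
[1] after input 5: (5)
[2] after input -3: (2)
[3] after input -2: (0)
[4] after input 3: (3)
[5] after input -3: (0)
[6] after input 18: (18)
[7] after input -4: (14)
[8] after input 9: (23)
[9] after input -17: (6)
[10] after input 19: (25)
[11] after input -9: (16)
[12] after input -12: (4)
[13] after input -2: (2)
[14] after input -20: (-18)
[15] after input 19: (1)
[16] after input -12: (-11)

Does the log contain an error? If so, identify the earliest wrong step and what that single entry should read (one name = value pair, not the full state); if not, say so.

no error

step 1: acc = 0 + 5 = 5 -> confirmed correct
step 2: acc = 5 + -3 = 2 -> no discrepancy
step 3: acc = 2 + -2 = 0 -> same as recorded
step 4: acc = 0 + 3 = 3 -> confirmed correct
step 5: acc = 3 + -3 = 0 -> agrees with the log
step 6: acc = 0 + 18 = 18 -> in agreement
step 7: acc = 18 + -4 = 14 -> same as recorded
step 8: acc = 14 + 9 = 23 -> in agreement
step 9: acc = 23 + -17 = 6 -> no discrepancy
step 10: acc = 6 + 19 = 25 -> verified
step 11: acc = 25 + -9 = 16 -> same as recorded
step 12: acc = 16 + -12 = 4 -> verified
step 13: acc = 4 + -2 = 2 -> no discrepancy
step 14: acc = 2 + -20 = -18 -> matches
step 15: acc = -18 + 19 = 1 -> no discrepancy
step 16: acc = 1 + -12 = -11 -> in agreement
Every step is consistent.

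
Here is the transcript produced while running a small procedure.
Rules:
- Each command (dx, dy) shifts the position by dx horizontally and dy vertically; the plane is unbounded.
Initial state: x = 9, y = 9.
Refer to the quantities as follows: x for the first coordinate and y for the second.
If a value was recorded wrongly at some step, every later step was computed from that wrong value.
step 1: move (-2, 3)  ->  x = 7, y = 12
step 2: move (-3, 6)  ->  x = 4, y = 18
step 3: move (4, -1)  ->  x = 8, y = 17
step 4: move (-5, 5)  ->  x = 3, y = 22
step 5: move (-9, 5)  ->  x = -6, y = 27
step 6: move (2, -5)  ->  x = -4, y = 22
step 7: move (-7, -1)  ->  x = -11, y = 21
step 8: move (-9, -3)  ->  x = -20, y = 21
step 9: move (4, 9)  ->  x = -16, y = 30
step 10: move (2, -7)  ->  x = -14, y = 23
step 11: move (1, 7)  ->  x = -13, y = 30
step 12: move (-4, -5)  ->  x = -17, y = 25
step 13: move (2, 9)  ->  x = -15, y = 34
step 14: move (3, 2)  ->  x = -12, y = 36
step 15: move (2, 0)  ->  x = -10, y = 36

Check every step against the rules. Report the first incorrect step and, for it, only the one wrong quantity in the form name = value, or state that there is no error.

step 8, y = 18

Step 1: x = 9 + (-2) = 7, y = 9 + (3) = 12 — agrees with the transcript.
Step 2: x = 7 + (-3) = 4, y = 12 + (6) = 18 — agrees with the transcript.
Step 3: x = 4 + (4) = 8, y = 18 + (-1) = 17 — verified.
Step 4: x = 8 + (-5) = 3, y = 17 + (5) = 22 — matches.
Step 5: x = 3 + (-9) = -6, y = 22 + (5) = 27 — no discrepancy.
Step 6: x = -6 + (2) = -4, y = 27 + (-5) = 22 — no discrepancy.
Step 7: x = -4 + (-7) = -11, y = 22 + (-1) = 21 — in agreement.
Step 8: x = -11 + (-9) = -20, y = 21 + (-3) = 18 — the entry is off here.
Conclusion: step 8 carries the first error; the entry should be y = 18.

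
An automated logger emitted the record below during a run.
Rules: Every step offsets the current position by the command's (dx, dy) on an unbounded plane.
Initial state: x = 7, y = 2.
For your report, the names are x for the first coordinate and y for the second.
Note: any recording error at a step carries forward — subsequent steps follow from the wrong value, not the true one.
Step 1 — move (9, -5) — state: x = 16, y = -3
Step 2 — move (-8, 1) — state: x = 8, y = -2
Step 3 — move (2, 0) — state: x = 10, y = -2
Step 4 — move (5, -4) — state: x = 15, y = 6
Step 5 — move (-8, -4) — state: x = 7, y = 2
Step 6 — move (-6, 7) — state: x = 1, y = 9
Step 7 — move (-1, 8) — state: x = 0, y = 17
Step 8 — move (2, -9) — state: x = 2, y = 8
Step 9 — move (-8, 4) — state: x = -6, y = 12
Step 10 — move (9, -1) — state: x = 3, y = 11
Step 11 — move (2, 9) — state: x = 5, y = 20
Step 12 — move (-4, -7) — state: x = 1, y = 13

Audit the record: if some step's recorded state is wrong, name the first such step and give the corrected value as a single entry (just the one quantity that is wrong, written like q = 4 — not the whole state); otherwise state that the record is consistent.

step 4, y = -6

1. x = 7 + (9) = 16, y = 2 + (-5) = -3 (in agreement)
2. x = 16 + (-8) = 8, y = -3 + (1) = -2 (consistent with the record)
3. x = 8 + (2) = 10, y = -2 + (0) = -2 (confirmed correct)
4. x = 10 + (5) = 15, y = -2 + (-4) = -6 (first mismatch against the record)
First incorrect step: 4; the correct value is y = -6.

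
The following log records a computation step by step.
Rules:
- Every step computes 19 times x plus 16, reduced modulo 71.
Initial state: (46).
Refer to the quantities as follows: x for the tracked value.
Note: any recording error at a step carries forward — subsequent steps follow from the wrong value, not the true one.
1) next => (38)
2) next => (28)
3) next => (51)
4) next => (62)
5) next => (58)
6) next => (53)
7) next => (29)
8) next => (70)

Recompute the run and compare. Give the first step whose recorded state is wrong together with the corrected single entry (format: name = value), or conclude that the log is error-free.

no error

Step 1: x = (19*46 + 16) mod 71 = 38 — checks out.
Step 2: x = (19*38 + 16) mod 71 = 28 — in agreement.
Step 3: x = (19*28 + 16) mod 71 = 51 — agrees with the log.
Step 4: x = (19*51 + 16) mod 71 = 62 — same as recorded.
Step 5: x = (19*62 + 16) mod 71 = 58 — no discrepancy.
Step 6: x = (19*58 + 16) mod 71 = 53 — matches.
Step 7: x = (19*53 + 16) mod 71 = 29 — agrees with the log.
Step 8: x = (19*29 + 16) mod 71 = 70 — confirmed correct.
All entries verified; no error found.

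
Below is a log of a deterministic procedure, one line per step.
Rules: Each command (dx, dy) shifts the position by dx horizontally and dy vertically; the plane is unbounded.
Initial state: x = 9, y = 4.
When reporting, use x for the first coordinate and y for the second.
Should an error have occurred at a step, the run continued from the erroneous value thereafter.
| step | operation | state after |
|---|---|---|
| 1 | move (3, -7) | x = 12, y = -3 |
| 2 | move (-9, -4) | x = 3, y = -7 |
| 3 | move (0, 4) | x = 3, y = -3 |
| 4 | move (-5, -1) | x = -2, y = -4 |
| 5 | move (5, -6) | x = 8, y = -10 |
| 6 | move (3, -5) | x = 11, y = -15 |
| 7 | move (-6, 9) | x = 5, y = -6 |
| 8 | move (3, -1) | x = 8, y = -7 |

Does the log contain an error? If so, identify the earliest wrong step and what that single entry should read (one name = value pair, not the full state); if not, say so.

step 1: x = 9 + (3) = 12, y = 4 + (-7) = -3 -> verified
step 2: x = 12 + (-9) = 3, y = -3 + (-4) = -7 -> matches
step 3: x = 3 + (0) = 3, y = -7 + (4) = -3 -> in agreement
step 4: x = 3 + (-5) = -2, y = -3 + (-1) = -4 -> exactly as logged
step 5: x = -2 + (5) = 3, y = -4 + (-6) = -10 -> the entry is off here
Conclusion: step 5 carries the first error; the entry should be x = 3.

step 5, x = 3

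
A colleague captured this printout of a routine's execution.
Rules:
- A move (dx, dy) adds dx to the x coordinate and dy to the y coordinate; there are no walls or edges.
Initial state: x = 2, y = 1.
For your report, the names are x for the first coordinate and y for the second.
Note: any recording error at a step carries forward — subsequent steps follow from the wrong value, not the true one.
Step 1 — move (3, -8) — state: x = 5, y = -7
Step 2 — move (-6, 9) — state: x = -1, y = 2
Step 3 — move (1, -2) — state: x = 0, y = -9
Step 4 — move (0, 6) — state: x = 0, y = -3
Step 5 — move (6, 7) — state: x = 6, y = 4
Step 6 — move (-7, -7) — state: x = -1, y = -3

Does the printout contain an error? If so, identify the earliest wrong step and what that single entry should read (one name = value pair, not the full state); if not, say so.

step 1: x = 2 + (3) = 5, y = 1 + (-8) = -7 -> matches
step 2: x = 5 + (-6) = -1, y = -7 + (9) = 2 -> agrees with the printout
step 3: x = -1 + (1) = 0, y = 2 + (-2) = 0 -> the recorded entry deviates here
First deviation found at step 3; the corrected entry is y = 0.

step 3, y = 0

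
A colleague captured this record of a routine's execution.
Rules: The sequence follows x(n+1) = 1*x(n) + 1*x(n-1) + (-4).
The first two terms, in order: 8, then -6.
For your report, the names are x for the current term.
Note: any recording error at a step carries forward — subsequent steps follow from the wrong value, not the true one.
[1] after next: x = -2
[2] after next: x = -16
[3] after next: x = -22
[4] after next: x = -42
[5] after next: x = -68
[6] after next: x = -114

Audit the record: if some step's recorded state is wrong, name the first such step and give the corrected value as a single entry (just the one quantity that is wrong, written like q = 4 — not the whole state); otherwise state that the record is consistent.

Recomputing the run from the initial state:
step 1: x = -2
step 2: x = -12
step 3: x = -18
step 4: x = -34
step 5: x = -56
step 6: x = -94
The first disagreement with the record is at step 2, where the value should be x = -12.

step 2, x = -12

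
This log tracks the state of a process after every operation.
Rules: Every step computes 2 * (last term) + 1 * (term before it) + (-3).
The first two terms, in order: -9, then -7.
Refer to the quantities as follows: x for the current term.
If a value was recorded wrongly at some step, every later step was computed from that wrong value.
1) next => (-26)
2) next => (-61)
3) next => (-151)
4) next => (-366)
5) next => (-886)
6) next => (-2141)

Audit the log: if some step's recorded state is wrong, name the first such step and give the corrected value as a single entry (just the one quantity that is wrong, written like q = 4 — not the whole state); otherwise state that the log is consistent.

step 2, x = -62

1. x = 2*(-7) + (1)*(-9) + (-3) = -26 (no discrepancy)
2. x = 2*(-26) + (1)*(-7) + (-3) = -62 (the log has a different value)
So the first discrepancy is step 2, where the right value is x = -62.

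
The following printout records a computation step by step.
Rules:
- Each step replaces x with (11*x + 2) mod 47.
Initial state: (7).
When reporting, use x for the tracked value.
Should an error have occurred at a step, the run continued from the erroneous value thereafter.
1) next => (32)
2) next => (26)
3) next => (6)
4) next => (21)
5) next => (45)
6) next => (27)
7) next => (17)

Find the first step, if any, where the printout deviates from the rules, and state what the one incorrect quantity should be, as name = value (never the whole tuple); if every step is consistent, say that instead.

step 2, x = 25

1. x = (11*7 + 2) mod 47 = 32 (exactly as logged)
2. x = (11*32 + 2) mod 47 = 25 (the printout disagrees here)
The audit stops at step 2: the recorded entry is wrong and should be x = 25.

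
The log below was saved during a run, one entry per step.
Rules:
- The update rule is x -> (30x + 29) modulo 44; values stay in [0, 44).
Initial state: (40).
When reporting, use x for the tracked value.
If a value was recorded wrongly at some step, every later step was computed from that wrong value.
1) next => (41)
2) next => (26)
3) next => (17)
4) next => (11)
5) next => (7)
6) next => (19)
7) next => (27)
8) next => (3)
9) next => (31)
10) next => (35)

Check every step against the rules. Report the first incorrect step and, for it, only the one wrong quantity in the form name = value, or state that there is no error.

step 2, x = 27

1. x = (30*40 + 29) mod 44 = 41 (same as recorded)
2. x = (30*41 + 29) mod 44 = 27 (a discrepancy with the log)
So the first discrepancy is step 2, where the right value is x = 27.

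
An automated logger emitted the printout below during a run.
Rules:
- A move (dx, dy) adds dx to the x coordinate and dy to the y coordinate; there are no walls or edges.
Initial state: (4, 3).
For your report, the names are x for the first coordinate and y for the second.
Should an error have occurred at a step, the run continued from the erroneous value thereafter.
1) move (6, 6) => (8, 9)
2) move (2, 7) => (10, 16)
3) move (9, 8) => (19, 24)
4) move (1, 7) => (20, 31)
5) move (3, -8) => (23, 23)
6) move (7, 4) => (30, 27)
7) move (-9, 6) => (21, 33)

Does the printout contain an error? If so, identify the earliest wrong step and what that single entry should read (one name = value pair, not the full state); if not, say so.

Recomputing the run from the initial state:
step 1: x = 10, y = 9
step 2: x = 12, y = 16
step 3: x = 21, y = 24
step 4: x = 22, y = 31
step 5: x = 25, y = 23
step 6: x = 32, y = 27
step 7: x = 23, y = 33
The first disagreement with the printout is at step 1, where the value should be x = 10.

step 1, x = 10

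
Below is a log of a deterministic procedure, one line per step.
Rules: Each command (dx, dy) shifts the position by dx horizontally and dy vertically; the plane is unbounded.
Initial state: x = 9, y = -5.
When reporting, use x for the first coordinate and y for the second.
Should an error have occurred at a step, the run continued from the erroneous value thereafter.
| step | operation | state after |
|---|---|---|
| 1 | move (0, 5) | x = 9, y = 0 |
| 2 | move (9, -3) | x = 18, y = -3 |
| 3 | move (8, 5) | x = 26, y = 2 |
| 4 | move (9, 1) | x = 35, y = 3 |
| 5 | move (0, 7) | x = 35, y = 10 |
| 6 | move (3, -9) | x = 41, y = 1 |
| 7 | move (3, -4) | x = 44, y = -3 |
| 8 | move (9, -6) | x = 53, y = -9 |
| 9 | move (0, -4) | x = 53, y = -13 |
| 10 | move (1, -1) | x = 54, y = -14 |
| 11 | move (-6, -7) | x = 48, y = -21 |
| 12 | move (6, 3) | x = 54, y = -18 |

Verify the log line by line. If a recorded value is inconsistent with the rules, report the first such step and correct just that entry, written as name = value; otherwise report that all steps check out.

Step 1: x = 9 + (0) = 9, y = -5 + (5) = 0 — verified.
Step 2: x = 9 + (9) = 18, y = 0 + (-3) = -3 — same as recorded.
Step 3: x = 18 + (8) = 26, y = -3 + (5) = 2 — in agreement.
Step 4: x = 26 + (9) = 35, y = 2 + (1) = 3 — confirmed correct.
Step 5: x = 35 + (0) = 35, y = 3 + (7) = 10 — checks out.
Step 6: x = 35 + (3) = 38, y = 10 + (-9) = 1 — the log has a different value.
Conclusion: step 6 carries the first error; the entry should be x = 38.

step 6, x = 38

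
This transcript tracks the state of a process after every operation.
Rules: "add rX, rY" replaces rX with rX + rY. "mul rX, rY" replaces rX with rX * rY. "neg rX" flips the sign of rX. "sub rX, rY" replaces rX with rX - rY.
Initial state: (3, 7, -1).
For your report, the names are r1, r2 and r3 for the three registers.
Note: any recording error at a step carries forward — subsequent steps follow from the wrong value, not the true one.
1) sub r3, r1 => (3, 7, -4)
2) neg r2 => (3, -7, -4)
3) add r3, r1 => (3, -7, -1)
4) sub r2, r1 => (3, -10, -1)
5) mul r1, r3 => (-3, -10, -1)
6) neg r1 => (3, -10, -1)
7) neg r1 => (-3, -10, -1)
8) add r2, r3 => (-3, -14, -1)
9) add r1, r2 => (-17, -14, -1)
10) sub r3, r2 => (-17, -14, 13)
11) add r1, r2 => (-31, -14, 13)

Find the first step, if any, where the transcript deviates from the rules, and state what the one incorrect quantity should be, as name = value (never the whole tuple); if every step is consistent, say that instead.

step 8, r2 = -11

Recomputing the run from the initial state:
step 1: r1 = 3, r2 = 7, r3 = -4
step 2: r1 = 3, r2 = -7, r3 = -4
step 3: r1 = 3, r2 = -7, r3 = -1
step 4: r1 = 3, r2 = -10, r3 = -1
step 5: r1 = -3, r2 = -10, r3 = -1
step 6: r1 = 3, r2 = -10, r3 = -1
step 7: r1 = -3, r2 = -10, r3 = -1
step 8: r1 = -3, r2 = -11, r3 = -1
step 9: r1 = -14, r2 = -11, r3 = -1
step 10: r1 = -14, r2 = -11, r3 = 10
step 11: r1 = -25, r2 = -11, r3 = 10
The first disagreement with the transcript is at step 8, where the value should be r2 = -11.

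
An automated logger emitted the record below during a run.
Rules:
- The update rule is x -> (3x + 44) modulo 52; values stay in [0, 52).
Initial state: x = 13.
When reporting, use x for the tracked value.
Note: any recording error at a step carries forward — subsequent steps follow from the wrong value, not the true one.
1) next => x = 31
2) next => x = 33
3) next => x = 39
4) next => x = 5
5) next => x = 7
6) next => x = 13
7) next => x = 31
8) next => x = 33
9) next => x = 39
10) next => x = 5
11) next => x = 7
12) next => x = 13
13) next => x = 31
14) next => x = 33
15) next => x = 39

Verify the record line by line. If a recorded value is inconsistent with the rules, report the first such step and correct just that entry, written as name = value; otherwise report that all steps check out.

no error

Recomputing the run from the initial state:
step 1: x = 31
step 2: x = 33
step 3: x = 39
step 4: x = 5
step 5: x = 7
step 6: x = 13
step 7: x = 31
step 8: x = 33
step 9: x = 39
step 10: x = 5
step 11: x = 7
step 12: x = 13
step 13: x = 31
step 14: x = 33
step 15: x = 39
This matches the record at every step.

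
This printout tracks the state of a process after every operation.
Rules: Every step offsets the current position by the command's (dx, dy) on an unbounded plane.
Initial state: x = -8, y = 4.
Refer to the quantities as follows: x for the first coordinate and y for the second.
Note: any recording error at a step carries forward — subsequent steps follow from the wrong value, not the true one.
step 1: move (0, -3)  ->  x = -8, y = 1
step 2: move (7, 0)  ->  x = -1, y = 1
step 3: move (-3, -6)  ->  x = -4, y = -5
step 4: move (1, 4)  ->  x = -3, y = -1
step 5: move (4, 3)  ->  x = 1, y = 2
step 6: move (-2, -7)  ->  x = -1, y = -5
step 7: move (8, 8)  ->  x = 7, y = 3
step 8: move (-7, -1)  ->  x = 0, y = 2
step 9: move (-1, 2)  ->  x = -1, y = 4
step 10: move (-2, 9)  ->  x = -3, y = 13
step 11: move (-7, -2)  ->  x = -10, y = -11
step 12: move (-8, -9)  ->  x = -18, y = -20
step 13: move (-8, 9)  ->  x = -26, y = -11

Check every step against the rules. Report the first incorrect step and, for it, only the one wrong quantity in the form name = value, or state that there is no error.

1. x = -8 + (0) = -8, y = 4 + (-3) = 1 (no discrepancy)
2. x = -8 + (7) = -1, y = 1 + (0) = 1 (no discrepancy)
3. x = -1 + (-3) = -4, y = 1 + (-6) = -5 (same as recorded)
4. x = -4 + (1) = -3, y = -5 + (4) = -1 (no discrepancy)
5. x = -3 + (4) = 1, y = -1 + (3) = 2 (agrees with the printout)
6. x = 1 + (-2) = -1, y = 2 + (-7) = -5 (confirmed correct)
7. x = -1 + (8) = 7, y = -5 + (8) = 3 (no discrepancy)
8. x = 7 + (-7) = 0, y = 3 + (-1) = 2 (confirmed correct)
9. x = 0 + (-1) = -1, y = 2 + (2) = 4 (exactly as logged)
10. x = -1 + (-2) = -3, y = 4 + (9) = 13 (exactly as logged)
11. x = -3 + (-7) = -10, y = 13 + (-2) = 11 (a discrepancy with the printout)
The earliest wrong entry is at step 11: it should read y = 11.

step 11, y = 11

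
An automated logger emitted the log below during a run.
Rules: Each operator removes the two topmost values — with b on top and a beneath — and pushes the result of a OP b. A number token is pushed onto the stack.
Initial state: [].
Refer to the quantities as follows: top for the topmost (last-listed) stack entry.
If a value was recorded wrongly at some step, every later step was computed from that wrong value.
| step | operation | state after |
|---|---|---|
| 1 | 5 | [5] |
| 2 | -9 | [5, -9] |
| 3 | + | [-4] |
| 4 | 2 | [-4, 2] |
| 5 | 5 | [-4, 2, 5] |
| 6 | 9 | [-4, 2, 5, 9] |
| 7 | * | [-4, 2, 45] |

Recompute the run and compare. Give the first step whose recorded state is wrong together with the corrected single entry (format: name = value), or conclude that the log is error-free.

Recomputing the run from the initial state:
step 1: [5]
step 2: [5, -9]
step 3: [-4]
step 4: [-4, 2]
step 5: [-4, 2, 5]
step 6: [-4, 2, 5, 9]
step 7: [-4, 2, 45]
This matches the log at every step.

no error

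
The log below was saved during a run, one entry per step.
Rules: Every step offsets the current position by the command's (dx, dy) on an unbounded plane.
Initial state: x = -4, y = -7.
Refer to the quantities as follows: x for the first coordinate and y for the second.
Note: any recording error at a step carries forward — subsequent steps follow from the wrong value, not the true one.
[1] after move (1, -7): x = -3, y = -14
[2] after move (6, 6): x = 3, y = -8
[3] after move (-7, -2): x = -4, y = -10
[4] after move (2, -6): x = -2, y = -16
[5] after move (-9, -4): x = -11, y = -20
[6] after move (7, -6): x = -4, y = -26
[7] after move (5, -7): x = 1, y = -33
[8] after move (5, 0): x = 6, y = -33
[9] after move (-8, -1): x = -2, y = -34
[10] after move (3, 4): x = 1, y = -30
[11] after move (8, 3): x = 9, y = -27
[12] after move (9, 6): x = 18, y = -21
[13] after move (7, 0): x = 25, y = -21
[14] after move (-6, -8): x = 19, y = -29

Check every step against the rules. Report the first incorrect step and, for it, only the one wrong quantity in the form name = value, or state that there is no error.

Recomputing the run from the initial state:
step 1: x = -3, y = -14
step 2: x = 3, y = -8
step 3: x = -4, y = -10
step 4: x = -2, y = -16
step 5: x = -11, y = -20
step 6: x = -4, y = -26
step 7: x = 1, y = -33
step 8: x = 6, y = -33
step 9: x = -2, y = -34
step 10: x = 1, y = -30
step 11: x = 9, y = -27
step 12: x = 18, y = -21
step 13: x = 25, y = -21
step 14: x = 19, y = -29
This matches the log at every step.

no error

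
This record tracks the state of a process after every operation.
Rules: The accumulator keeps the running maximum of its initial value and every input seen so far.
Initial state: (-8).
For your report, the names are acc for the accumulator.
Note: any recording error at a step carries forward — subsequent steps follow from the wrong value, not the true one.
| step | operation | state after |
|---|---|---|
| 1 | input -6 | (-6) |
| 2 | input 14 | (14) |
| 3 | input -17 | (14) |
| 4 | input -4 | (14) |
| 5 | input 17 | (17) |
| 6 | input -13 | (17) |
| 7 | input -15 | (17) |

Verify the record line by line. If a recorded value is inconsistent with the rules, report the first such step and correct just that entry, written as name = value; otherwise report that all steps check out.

step 1: acc = max(-8, -6) = -6 -> in agreement
step 2: acc = max(-6, 14) = 14 -> confirmed correct
step 3: acc = max(14, -17) = 14 -> in agreement
step 4: acc = max(14, -4) = 14 -> in agreement
step 5: acc = max(14, 17) = 17 -> agrees with the record
step 6: acc = max(17, -13) = 17 -> consistent with the record
step 7: acc = max(17, -15) = 17 -> agrees with the record
No step deviates from the rules.

no error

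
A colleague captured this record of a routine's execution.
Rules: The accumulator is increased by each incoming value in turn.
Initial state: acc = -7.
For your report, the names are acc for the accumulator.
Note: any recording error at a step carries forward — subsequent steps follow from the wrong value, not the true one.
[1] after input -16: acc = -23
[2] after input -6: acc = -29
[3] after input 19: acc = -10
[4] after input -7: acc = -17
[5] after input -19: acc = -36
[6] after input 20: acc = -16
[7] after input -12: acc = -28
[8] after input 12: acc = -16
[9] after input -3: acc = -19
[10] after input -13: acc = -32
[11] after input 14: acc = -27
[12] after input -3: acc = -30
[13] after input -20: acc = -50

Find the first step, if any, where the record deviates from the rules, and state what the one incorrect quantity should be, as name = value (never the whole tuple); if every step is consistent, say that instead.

Step 1: acc = -7 + -16 = -23 — agrees with the record.
Step 2: acc = -23 + -6 = -29 — verified.
Step 3: acc = -29 + 19 = -10 — exactly as logged.
Step 4: acc = -10 + -7 = -17 — agrees with the record.
Step 5: acc = -17 + -19 = -36 — confirmed correct.
Step 6: acc = -36 + 20 = -16 — no discrepancy.
Step 7: acc = -16 + -12 = -28 — same as recorded.
Step 8: acc = -28 + 12 = -16 — verified.
Step 9: acc = -16 + -3 = -19 — agrees with the record.
Step 10: acc = -19 + -13 = -32 — no discrepancy.
Step 11: acc = -32 + 14 = -18 — the entry is off here.
First incorrect step: 11; the correct value is acc = -18.

step 11, acc = -18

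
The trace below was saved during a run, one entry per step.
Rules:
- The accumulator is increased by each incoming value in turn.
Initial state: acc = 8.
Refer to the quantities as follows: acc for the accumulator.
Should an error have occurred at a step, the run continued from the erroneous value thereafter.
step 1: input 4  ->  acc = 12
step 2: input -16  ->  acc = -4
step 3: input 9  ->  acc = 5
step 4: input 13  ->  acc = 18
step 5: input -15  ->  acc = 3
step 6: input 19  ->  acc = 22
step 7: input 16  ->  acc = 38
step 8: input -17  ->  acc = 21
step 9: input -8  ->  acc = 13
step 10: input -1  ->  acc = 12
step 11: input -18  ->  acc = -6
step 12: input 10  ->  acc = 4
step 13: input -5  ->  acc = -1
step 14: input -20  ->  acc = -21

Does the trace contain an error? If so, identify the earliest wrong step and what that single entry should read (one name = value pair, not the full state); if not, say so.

no error

1. acc = 8 + 4 = 12 (in agreement)
2. acc = 12 + -16 = -4 (confirmed correct)
3. acc = -4 + 9 = 5 (same as recorded)
4. acc = 5 + 13 = 18 (in agreement)
5. acc = 18 + -15 = 3 (no discrepancy)
6. acc = 3 + 19 = 22 (confirmed correct)
7. acc = 22 + 16 = 38 (no discrepancy)
8. acc = 38 + -17 = 21 (no discrepancy)
9. acc = 21 + -8 = 13 (matches)
10. acc = 13 + -1 = 12 (consistent with the trace)
11. acc = 12 + -18 = -6 (matches)
12. acc = -6 + 10 = 4 (agrees with the trace)
13. acc = 4 + -5 = -1 (agrees with the trace)
14. acc = -1 + -20 = -21 (exactly as logged)
All steps check out; nothing to correct.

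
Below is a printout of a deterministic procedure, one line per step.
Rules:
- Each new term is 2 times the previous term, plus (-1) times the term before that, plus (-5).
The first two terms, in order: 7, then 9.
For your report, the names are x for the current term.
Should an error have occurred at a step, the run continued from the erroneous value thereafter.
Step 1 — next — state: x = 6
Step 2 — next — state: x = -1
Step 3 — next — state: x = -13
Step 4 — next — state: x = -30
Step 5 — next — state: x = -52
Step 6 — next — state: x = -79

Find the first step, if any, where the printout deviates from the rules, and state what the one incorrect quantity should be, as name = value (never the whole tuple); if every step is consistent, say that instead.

step 2, x = -2

Recomputing the run from the initial state:
step 1: x = 6
step 2: x = -2
step 3: x = -15
step 4: x = -33
step 5: x = -56
step 6: x = -84
The first disagreement with the printout is at step 2, where the value should be x = -2.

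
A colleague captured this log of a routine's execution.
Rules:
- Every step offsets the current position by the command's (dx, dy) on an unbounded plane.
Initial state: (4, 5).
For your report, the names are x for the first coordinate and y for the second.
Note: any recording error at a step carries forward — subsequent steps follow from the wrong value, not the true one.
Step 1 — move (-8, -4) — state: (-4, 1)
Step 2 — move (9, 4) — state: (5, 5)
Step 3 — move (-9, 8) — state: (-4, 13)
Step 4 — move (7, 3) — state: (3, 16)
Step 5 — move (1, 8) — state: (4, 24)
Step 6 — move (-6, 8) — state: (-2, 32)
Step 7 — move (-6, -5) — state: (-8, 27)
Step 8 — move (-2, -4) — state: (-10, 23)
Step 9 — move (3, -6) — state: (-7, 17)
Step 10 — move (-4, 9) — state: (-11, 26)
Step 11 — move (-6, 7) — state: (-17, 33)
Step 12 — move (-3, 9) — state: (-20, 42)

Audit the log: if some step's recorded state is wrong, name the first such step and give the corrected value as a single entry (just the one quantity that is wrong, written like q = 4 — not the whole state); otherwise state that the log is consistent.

no error

Recomputing the run from the initial state:
step 1: x = -4, y = 1
step 2: x = 5, y = 5
step 3: x = -4, y = 13
step 4: x = 3, y = 16
step 5: x = 4, y = 24
step 6: x = -2, y = 32
step 7: x = -8, y = 27
step 8: x = -10, y = 23
step 9: x = -7, y = 17
step 10: x = -11, y = 26
step 11: x = -17, y = 33
step 12: x = -20, y = 42
This matches the log at every step.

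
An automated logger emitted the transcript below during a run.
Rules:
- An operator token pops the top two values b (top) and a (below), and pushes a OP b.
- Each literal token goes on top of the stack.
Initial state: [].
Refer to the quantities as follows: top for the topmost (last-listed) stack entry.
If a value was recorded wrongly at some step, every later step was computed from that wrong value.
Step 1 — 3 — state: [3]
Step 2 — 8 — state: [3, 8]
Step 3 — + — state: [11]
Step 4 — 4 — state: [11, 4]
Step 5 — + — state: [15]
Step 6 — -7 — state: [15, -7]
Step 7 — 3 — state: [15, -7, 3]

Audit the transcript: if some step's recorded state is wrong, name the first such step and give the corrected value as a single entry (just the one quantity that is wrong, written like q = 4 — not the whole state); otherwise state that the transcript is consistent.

no error

Recomputing the run from the initial state:
step 1: [3]
step 2: [3, 8]
step 3: [11]
step 4: [11, 4]
step 5: [15]
step 6: [15, -7]
step 7: [15, -7, 3]
This matches the transcript at every step.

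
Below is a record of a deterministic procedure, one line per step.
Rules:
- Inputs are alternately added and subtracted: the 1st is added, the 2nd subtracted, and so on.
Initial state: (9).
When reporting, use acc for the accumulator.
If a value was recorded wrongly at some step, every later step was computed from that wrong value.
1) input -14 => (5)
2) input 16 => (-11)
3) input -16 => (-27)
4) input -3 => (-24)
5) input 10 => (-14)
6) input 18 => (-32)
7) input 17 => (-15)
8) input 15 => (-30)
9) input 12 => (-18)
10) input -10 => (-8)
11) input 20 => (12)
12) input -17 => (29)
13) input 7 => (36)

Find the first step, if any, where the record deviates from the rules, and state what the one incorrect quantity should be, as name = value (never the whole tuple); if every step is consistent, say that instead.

step 1, acc = -5

step 1: acc = 9 + -14 = -5 -> the recorded entry deviates here
Step 1 is the first one off; corrected, acc = -5.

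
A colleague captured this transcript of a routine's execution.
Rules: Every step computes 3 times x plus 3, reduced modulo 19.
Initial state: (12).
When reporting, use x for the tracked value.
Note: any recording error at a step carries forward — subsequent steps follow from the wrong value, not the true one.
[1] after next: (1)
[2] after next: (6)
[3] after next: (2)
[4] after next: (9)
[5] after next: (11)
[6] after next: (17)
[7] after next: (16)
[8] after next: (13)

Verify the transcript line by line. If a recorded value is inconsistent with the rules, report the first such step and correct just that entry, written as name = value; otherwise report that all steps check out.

Recomputing the run from the initial state:
step 1: x = 1
step 2: x = 6
step 3: x = 2
step 4: x = 9
step 5: x = 11
step 6: x = 17
step 7: x = 16
step 8: x = 13
This matches the transcript at every step.

no error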